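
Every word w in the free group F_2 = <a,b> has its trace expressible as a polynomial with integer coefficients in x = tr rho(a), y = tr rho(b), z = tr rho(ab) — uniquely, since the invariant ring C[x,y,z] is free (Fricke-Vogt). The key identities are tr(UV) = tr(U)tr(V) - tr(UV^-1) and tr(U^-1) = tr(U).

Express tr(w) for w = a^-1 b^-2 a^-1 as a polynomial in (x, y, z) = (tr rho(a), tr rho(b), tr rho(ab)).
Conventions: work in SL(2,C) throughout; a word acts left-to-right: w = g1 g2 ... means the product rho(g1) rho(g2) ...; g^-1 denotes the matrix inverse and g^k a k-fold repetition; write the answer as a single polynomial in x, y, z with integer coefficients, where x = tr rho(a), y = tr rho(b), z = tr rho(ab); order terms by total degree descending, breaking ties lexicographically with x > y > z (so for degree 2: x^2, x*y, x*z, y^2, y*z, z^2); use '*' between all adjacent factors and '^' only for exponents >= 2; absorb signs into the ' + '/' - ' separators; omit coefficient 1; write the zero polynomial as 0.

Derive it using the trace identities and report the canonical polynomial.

x*y*z - x^2 - y^2 + 2

use: tr(a^-1) = tr(a) = x
tr(a^-2) = tr(a^-1) tr(a) - tr(1)  (eliminate a^-1) = x^2 - 2
apply: tr(b a^-1) = tr(b) tr(a) - tr(b a)  (eliminate a^-1) = x*y - z
tr(a^-2 b) = tr(b a^-1) tr(a) - tr(b)  (eliminate a^-1) = x^2*y - x*z - y
use: tr(a^-2 b^-1) = tr(a^-2) tr(b) - tr(a^-2 b)  (eliminate b^-1) = x*z - y
tr(a^-1 b^-2 a^-1) = tr(a^-2 b^-1) tr(b) - tr(a^-2)  (eliminate b^-1) = x*y*z - x^2 - y^2 + 2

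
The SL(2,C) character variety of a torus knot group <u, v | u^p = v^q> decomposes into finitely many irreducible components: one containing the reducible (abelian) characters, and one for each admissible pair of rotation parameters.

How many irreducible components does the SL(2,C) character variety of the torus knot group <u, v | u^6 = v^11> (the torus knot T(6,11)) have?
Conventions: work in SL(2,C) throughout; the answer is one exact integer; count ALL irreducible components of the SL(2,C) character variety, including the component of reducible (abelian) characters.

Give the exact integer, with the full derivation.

26

For T(6,11): irreducibility forces the central element u^6 = v^11 to one of +I, -I.
On an irreducible component, tr(u) is locked at 2*cos(pi*alpha/6) for some alpha in 1..5, and tr(v) at 2*cos(pi*beta/11) for some beta in 1..10.
Consistency of u^6 = (-1)^alpha I with v^11 = (-1)^beta I forces alpha = beta (mod 2).
Counting: 3 odd alphas x 5 odd betas + 2 even alphas x 5 even betas = 15 + 10 = 25.
Total: 25 irreducible-character components + 1 reducible (abelian) component = 26.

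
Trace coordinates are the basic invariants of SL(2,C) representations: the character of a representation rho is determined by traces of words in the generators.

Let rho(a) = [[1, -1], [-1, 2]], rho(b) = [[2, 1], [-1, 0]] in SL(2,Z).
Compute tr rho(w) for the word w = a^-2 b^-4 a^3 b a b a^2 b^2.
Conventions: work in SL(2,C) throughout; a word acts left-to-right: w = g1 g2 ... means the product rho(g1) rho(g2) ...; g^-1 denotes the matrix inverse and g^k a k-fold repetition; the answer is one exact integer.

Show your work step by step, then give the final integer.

rho(a^-1) = [[2, 1], [1, 1]]
... * rho(a^-1) = [[2, 1], [1, 1]]  ->  [[5, 3], [3, 2]]
... * rho(b^-1) = [[0, -1], [1, 2]]  ->  [[3, 1], [2, 1]]
... * rho(b^-1) = [[0, -1], [1, 2]]  ->  [[1, -1], [1, 0]]
... * rho(b^-1) = [[0, -1], [1, 2]]  ->  [[-1, -3], [0, -1]]
... * rho(b^-1) = [[0, -1], [1, 2]]  ->  [[-3, -5], [-1, -2]]
... * rho(a) = [[1, -1], [-1, 2]]  ->  [[2, -7], [1, -3]]
... * rho(a) = [[1, -1], [-1, 2]]  ->  [[9, -16], [4, -7]]
... * rho(a) = [[1, -1], [-1, 2]]  ->  [[25, -41], [11, -18]]
... * rho(b) = [[2, 1], [-1, 0]]  ->  [[91, 25], [40, 11]]
... * rho(a) = [[1, -1], [-1, 2]]  ->  [[66, -41], [29, -18]]
... * rho(b) = [[2, 1], [-1, 0]]  ->  [[173, 66], [76, 29]]
... * rho(a) = [[1, -1], [-1, 2]]  ->  [[107, -41], [47, -18]]
... * rho(a) = [[1, -1], [-1, 2]]  ->  [[148, -189], [65, -83]]
... * rho(b) = [[2, 1], [-1, 0]]  ->  [[485, 148], [213, 65]]
... * rho(b) = [[2, 1], [-1, 0]]  ->  [[822, 485], [361, 213]]
tr = 822 + 213 = 1035

1035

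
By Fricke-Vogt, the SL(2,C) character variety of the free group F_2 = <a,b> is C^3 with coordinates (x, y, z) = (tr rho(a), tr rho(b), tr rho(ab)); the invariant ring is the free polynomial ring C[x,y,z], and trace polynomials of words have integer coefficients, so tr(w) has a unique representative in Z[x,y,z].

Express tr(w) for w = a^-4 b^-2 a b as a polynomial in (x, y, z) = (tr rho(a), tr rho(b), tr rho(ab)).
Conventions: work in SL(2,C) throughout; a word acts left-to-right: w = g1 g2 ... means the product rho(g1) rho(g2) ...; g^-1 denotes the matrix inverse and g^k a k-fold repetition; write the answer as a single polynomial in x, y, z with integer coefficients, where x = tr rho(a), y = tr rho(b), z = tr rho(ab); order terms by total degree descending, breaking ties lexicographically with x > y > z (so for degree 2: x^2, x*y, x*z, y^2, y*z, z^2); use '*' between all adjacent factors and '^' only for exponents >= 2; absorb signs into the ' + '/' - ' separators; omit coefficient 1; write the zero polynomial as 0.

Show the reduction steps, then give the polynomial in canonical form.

-x^4*y^2*z + x^5*y + x^3*y^3 + x^3*y*z^2 + 2*x^2*y^2*z - 6*x^3*y - 2*x*y^3 - 2*x*y*z^2 + x^2*z + 7*x*y - z

tr(b a^-1) = tr(b) tr(a) - tr(b a) = x*y - z
tr(b a b) = tr(b) tr(a b) - tr(a) = y*z - x
tr(b a b a) = tr(a b) tr(a b) - tr(1)   [split at repeated a] = z^2 - 2
tr(b a b a^-1) = tr(b a b) tr(a) - tr(b a b a) = x*y*z - x^2 - z^2 + 2
tr(a b a^-2 b) = tr(b a b a^-1) tr(a) - tr(b a b) = x^2*y*z - x^3 - x*z^2 - y*z + 3*x
tr(a^-1 b^-1 a b a^-1) = tr(a b a^-2) tr(b) - tr(a b a^-2 b) = -x^2*y*z + x^3 + x*y^2 + x*z^2 - 3*x
tr(a b a) = tr(a) tr(b a) - tr(b) = x*z - y
tr(b^-1 a b a) = tr(a b a) tr(b) - tr(a b a b) = x*y*z - y^2 - z^2 + 2
tr(a^-1 b^-1 a b) = tr(b^-1 a b) tr(a) - tr(b^-1 a b a) = -x*y*z + x^2 + y^2 + z^2 - 2
tr(b^-1 a b a^-3) = tr(a^-1 b^-1 a b a^-1) tr(a) - tr(a^-1 b^-1 a b) = -x^3*y*z + x^4 + x^2*y^2 + x^2*z^2 + x*y*z - 4*x^2 - y^2 - z^2 + 2
tr(b a^-2) = tr(a^-1 b) tr(a) - tr(a^-1 b a) = x^2*y - x*z - y
tr(a^-2 b^-2 a b a^-1) = tr(b^-1 a b a^-3) tr(b) - tr(b^-1 a b a^-3 b) = -x^3*y^2*z + x^4*y + x^2*y^3 + x^2*y*z^2 + x*y^2*z - 5*x^2*y - y^3 - y*z^2 + x*z + 3*y
tr(a^-1 b^-2 a b) = tr(a b a^-1 b^-1) tr(b) - tr(a b a^-1) = -x*y^2*z + x^2*y + y^3 + y*z^2 - 3*y
tr(a^-2 b^-2 a b) = tr(a^-1 b^-2 a b) tr(a) - tr(a^-1 b^-2 a b a) = -x^2*y^2*z + x^3*y + x*y^3 + x*y*z^2 - 4*x*y + z
tr(a^-4 b^-2 a b) = tr(a^-2 b^-2 a b a^-1) tr(a) - tr(a^-2 b^-2 a b) = -x^4*y^2*z + x^5*y + x^3*y^3 + x^3*y*z^2 + 2*x^2*y^2*z - 6*x^3*y - 2*x*y^3 - 2*x*y*z^2 + x^2*z + 7*x*y - z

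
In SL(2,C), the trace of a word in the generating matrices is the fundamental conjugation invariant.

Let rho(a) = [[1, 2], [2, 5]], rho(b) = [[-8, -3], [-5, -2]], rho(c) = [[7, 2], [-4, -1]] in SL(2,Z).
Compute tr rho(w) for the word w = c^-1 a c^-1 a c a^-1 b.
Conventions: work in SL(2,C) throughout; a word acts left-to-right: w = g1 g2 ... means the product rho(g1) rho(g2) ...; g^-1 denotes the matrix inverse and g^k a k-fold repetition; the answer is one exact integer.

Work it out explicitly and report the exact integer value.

rho(c^-1) = [[-1, -2], [4, 7]]
... * rho(a) = [[1, 2], [2, 5]]  ->  [[-5, -12], [18, 43]]
... * rho(c^-1) = [[-1, -2], [4, 7]]  ->  [[-43, -74], [154, 265]]
... * rho(a) = [[1, 2], [2, 5]]  ->  [[-191, -456], [684, 1633]]
... * rho(c) = [[7, 2], [-4, -1]]  ->  [[487, 74], [-1744, -265]]
... * rho(a^-1) = [[5, -2], [-2, 1]]  ->  [[2287, -900], [-8190, 3223]]
... * rho(b) = [[-8, -3], [-5, -2]]  ->  [[-13796, -5061], [49405, 18124]]
tr = -13796 + 18124 = 4328

4328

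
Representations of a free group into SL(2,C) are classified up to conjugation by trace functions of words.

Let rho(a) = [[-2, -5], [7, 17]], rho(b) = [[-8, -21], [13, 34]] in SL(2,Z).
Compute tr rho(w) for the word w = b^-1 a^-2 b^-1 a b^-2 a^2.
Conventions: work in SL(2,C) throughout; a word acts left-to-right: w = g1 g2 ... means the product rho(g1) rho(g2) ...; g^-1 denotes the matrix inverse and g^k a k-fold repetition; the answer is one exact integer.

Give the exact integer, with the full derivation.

93917027

rho(b^-1) = [[34, 21], [-13, -8]]
... * rho(a^-1) = [[17, 5], [-7, -2]]  ->  [[431, 128], [-165, -49]]
... * rho(a^-1) = [[17, 5], [-7, -2]]  ->  [[6431, 1899], [-2462, -727]]
... * rho(b^-1) = [[34, 21], [-13, -8]]  ->  [[193967, 119859], [-74257, -45886]]
... * rho(a) = [[-2, -5], [7, 17]]  ->  [[451079, 1067768], [-172688, -408777]]
... * rho(b^-1) = [[34, 21], [-13, -8]]  ->  [[1455702, 930515], [-557291, -356232]]
... * rho(b^-1) = [[34, 21], [-13, -8]]  ->  [[37397173, 23125622], [-14316878, -8853255]]
... * rho(a) = [[-2, -5], [7, 17]]  ->  [[87085008, 206149709], [-33339029, -78920945]]
... * rho(a) = [[-2, -5], [7, 17]]  ->  [[1268877947, 3069120013], [-485768557, -1174960920]]
tr = 1268877947 + -1174960920 = 93917027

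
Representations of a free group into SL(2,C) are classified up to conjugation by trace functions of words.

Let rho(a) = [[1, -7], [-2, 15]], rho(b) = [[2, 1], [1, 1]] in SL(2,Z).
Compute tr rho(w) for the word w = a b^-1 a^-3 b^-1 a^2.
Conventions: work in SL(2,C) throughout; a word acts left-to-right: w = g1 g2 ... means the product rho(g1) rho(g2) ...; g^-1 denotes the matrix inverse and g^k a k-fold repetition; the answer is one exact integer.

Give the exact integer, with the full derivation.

rho(a) = [[1, -7], [-2, 15]]
... * rho(b^-1) = [[1, -1], [-1, 2]]  ->  [[8, -15], [-17, 32]]
... * rho(a^-1) = [[15, 7], [2, 1]]  ->  [[90, 41], [-191, -87]]
... * rho(a^-1) = [[15, 7], [2, 1]]  ->  [[1432, 671], [-3039, -1424]]
... * rho(a^-1) = [[15, 7], [2, 1]]  ->  [[22822, 10695], [-48433, -22697]]
... * rho(b^-1) = [[1, -1], [-1, 2]]  ->  [[12127, -1432], [-25736, 3039]]
... * rho(a) = [[1, -7], [-2, 15]]  ->  [[14991, -106369], [-31814, 225737]]
... * rho(a) = [[1, -7], [-2, 15]]  ->  [[227729, -1700472], [-483288, 3608753]]
tr = 227729 + 3608753 = 3836482

3836482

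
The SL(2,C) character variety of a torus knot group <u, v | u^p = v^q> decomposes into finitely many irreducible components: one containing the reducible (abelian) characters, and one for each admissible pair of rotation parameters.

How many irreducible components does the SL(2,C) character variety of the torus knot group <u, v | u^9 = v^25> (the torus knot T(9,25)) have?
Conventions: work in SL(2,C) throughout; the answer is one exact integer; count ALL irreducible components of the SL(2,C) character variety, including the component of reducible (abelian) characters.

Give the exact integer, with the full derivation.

97

Gamma = < u, v | u^9 = v^25 > (torus knot T(9,25)); the central element u^9 = v^25 acts as +I or -I in any irreducible SL(2,C) representation.
So on each irreducible component the traces are pinned: tr(u) = 2*cos(pi*alpha/9) with 1 <= alpha <= 8, tr(v) = 2*cos(pi*beta/25) with 1 <= beta <= 24.
u^9 = (-1)^alpha I and v^25 = (-1)^beta I must agree, so alpha and beta have equal parity.
Enumerate parity-matched pairs: 4*12 odd-odd plus 4*12 even-even gives 96.
components with irreducible characters: 96; plus the single component of reducible (abelian) characters: total 97.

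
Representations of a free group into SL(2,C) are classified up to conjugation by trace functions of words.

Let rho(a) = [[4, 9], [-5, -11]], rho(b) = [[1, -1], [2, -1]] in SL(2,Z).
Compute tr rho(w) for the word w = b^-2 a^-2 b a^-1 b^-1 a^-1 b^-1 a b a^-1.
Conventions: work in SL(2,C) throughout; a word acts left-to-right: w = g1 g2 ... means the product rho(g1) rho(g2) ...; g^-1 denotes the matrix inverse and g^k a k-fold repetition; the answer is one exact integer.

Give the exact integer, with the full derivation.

rho(b^-1) = [[-1, 1], [-2, 1]]
... * rho(b^-1) = [[-1, 1], [-2, 1]]  ->  [[-1, 0], [0, -1]]
... * rho(a^-1) = [[-11, -9], [5, 4]]  ->  [[11, 9], [-5, -4]]
... * rho(a^-1) = [[-11, -9], [5, 4]]  ->  [[-76, -63], [35, 29]]
... * rho(b) = [[1, -1], [2, -1]]  ->  [[-202, 139], [93, -64]]
... * rho(a^-1) = [[-11, -9], [5, 4]]  ->  [[2917, 2374], [-1343, -1093]]
... * rho(b^-1) = [[-1, 1], [-2, 1]]  ->  [[-7665, 5291], [3529, -2436]]
... * rho(a^-1) = [[-11, -9], [5, 4]]  ->  [[110770, 90149], [-50999, -41505]]
... * rho(b^-1) = [[-1, 1], [-2, 1]]  ->  [[-291068, 200919], [134009, -92504]]
... * rho(a) = [[4, 9], [-5, -11]]  ->  [[-2168867, -4829721], [998556, 2223625]]
... * rho(b) = [[1, -1], [2, -1]]  ->  [[-11828309, 6998588], [5445806, -3222181]]
... * rho(a^-1) = [[-11, -9], [5, 4]]  ->  [[165104339, 134449133], [-76014771, -61900978]]
tr = 165104339 + -61900978 = 103203361

103203361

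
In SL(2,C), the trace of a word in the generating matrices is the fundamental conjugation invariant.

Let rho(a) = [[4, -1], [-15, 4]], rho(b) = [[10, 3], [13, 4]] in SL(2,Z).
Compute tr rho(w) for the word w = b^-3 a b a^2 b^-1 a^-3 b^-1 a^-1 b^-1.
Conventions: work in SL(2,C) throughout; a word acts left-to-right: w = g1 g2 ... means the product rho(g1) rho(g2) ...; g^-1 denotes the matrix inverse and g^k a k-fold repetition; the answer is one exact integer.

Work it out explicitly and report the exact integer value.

-5016397290

rho(b^-1) = [[4, -3], [-13, 10]]
... * rho(b^-1) = [[4, -3], [-13, 10]]  ->  [[55, -42], [-182, 139]]
... * rho(b^-1) = [[4, -3], [-13, 10]]  ->  [[766, -585], [-2535, 1936]]
... * rho(a) = [[4, -1], [-15, 4]]  ->  [[11839, -3106], [-39180, 10279]]
... * rho(b) = [[10, 3], [13, 4]]  ->  [[78012, 23093], [-258173, -76424]]
... * rho(a) = [[4, -1], [-15, 4]]  ->  [[-34347, 14360], [113668, -47523]]
... * rho(a) = [[4, -1], [-15, 4]]  ->  [[-352788, 91787], [1167517, -303760]]
... * rho(b^-1) = [[4, -3], [-13, 10]]  ->  [[-2604383, 1976234], [8618948, -6540151]]
... * rho(a^-1) = [[4, 1], [15, 4]]  ->  [[19225978, 5300553], [-63626473, -17541656]]
... * rho(a^-1) = [[4, 1], [15, 4]]  ->  [[156412207, 40428190], [-517630732, -133793097]]
... * rho(a^-1) = [[4, 1], [15, 4]]  ->  [[1232071678, 318124967], [-4077419383, -1052803120]]
... * rho(b^-1) = [[4, -3], [-13, 10]]  ->  [[792662141, -514965364], [-2623236972, 1704226949]]
... * rho(a^-1) = [[4, 1], [15, 4]]  ->  [[-4553831896, -1267199315], [15070456347, 4193670824]]
... * rho(b^-1) = [[4, -3], [-13, 10]]  ->  [[-1741736489, 989502538], [5764104676, -3274660801]]
tr = -1741736489 + -3274660801 = -5016397290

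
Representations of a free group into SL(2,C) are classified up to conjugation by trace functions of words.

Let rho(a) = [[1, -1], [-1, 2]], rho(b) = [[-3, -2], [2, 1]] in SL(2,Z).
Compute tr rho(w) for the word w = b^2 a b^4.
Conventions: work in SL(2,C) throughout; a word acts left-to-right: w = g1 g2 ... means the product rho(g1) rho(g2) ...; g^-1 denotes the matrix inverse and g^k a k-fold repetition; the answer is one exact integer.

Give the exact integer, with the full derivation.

rho(b) = [[-3, -2], [2, 1]]
... * rho(b) = [[-3, -2], [2, 1]]  ->  [[5, 4], [-4, -3]]
... * rho(a) = [[1, -1], [-1, 2]]  ->  [[1, 3], [-1, -2]]
... * rho(b) = [[-3, -2], [2, 1]]  ->  [[3, 1], [-1, 0]]
... * rho(b) = [[-3, -2], [2, 1]]  ->  [[-7, -5], [3, 2]]
... * rho(b) = [[-3, -2], [2, 1]]  ->  [[11, 9], [-5, -4]]
... * rho(b) = [[-3, -2], [2, 1]]  ->  [[-15, -13], [7, 6]]
tr = -15 + 6 = -9

-9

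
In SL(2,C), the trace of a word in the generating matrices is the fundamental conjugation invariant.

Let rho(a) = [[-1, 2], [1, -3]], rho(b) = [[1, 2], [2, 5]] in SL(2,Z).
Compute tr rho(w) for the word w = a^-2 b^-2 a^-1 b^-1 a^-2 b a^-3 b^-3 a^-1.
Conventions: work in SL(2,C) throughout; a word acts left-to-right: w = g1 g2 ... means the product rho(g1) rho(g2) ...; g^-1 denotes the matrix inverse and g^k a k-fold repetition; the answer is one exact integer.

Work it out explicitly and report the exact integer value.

-1422683874

rho(a^-1) = [[-3, -2], [-1, -1]]
... * rho(a^-1) = [[-3, -2], [-1, -1]]  ->  [[11, 8], [4, 3]]
... * rho(b^-1) = [[5, -2], [-2, 1]]  ->  [[39, -14], [14, -5]]
... * rho(b^-1) = [[5, -2], [-2, 1]]  ->  [[223, -92], [80, -33]]
... * rho(a^-1) = [[-3, -2], [-1, -1]]  ->  [[-577, -354], [-207, -127]]
... * rho(b^-1) = [[5, -2], [-2, 1]]  ->  [[-2177, 800], [-781, 287]]
... * rho(a^-1) = [[-3, -2], [-1, -1]]  ->  [[5731, 3554], [2056, 1275]]
... * rho(a^-1) = [[-3, -2], [-1, -1]]  ->  [[-20747, -15016], [-7443, -5387]]
... * rho(b) = [[1, 2], [2, 5]]  ->  [[-50779, -116574], [-18217, -41821]]
... * rho(a^-1) = [[-3, -2], [-1, -1]]  ->  [[268911, 218132], [96472, 78255]]
... * rho(a^-1) = [[-3, -2], [-1, -1]]  ->  [[-1024865, -755954], [-367671, -271199]]
... * rho(a^-1) = [[-3, -2], [-1, -1]]  ->  [[3830549, 2805684], [1374212, 1006541]]
... * rho(b^-1) = [[5, -2], [-2, 1]]  ->  [[13541377, -4855414], [4857978, -1741883]]
... * rho(b^-1) = [[5, -2], [-2, 1]]  ->  [[77417713, -31938168], [27773656, -11457839]]
... * rho(b^-1) = [[5, -2], [-2, 1]]  ->  [[450964901, -186773594], [161783958, -67005151]]
... * rho(a^-1) = [[-3, -2], [-1, -1]]  ->  [[-1166121109, -715156208], [-418346723, -256562765]]
tr = -1166121109 + -256562765 = -1422683874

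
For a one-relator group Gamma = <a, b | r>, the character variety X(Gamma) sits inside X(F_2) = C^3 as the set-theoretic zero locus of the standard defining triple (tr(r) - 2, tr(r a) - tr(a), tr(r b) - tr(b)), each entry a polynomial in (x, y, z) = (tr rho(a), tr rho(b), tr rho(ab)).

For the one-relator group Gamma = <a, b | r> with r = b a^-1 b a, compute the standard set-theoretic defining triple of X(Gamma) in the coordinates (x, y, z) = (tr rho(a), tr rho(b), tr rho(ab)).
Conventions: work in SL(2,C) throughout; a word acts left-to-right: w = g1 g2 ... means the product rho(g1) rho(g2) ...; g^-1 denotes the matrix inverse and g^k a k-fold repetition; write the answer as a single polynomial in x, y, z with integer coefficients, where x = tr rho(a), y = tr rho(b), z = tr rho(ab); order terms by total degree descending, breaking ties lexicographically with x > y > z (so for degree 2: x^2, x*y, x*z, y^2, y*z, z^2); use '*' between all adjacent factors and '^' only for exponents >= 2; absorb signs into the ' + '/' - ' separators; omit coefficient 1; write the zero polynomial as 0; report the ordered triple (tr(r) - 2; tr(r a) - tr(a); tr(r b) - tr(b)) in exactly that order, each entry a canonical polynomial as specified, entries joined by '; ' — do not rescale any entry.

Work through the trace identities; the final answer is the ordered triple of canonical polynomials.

x*y*z - x^2 - z^2; x^2*y*z - x^3 - x*y^2 - x*z^2 + y*z + 2*x; x*y^2*z - x^2*y - y*z^2

tr(b a b) = tr(b) * tr(a b) - tr(a)  (reduce the b square) = y*z - x
tr(b a b a) = tr(b a) * tr(b a) - tr(1)  (split on b) = z^2 - 2
tr(b a^-1 b a) = tr(b a b) * tr(a) - tr(b a b a)  (eliminate a^-1) = x*y*z - x^2 - z^2 + 2
tr(a^2 b) = tr(a) * tr(b a) - tr(b)  (reduce the a square) = x*z - y
tr(a^2) = tr(a) * tr(a) - tr(1)  (reduce the a square) = x^2 - 2
tr(b a^2 b) = tr(b) * tr(a^2 b) - tr(a^2)  (reduce the b square) = x*y*z - x^2 - y^2 + 2
tr(b a^2 b a) = tr(a) * tr(b a b a) - tr(b a b)  (reduce the a square) = x*z^2 - y*z - x
tr(b a^-1 b a^2) = tr(b a^2 b) * tr(a) - tr(b a^2 b a)  (eliminate a^-1) = x^2*y*z - x^3 - x*y^2 - x*z^2 + y*z + 3*x
tr(b a b^2) = tr(b) * tr(b a b) - tr(b a) = y^2*z - x*y - z
tr(b a b^2 a) = tr(b) * tr(a b a b) - tr(a b a) = y*z^2 - x*z - y
tr(b a^-1 b a b) = tr(b a b^2) * tr(a) - tr(b a b^2 a) = x*y^2*z - x^2*y - y*z^2 + y
assemble the triple (tr(r) - 2; tr(r a) - x; tr(r b) - y)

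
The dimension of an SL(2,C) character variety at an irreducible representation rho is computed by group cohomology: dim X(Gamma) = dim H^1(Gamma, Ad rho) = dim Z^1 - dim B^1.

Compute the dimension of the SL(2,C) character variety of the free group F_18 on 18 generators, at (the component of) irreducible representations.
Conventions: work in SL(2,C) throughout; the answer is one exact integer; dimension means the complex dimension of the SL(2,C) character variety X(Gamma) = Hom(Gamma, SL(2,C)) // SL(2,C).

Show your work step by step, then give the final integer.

The free group F_18: 18 generators, no relators.
Z^1(Gamma, Ad rho) = (sl_2)^18: a cocycle is a free choice of one sl_2 vector per generator, so dim Z^1 = 3*18 = 54.
At an irreducible rho the centralizer of the image in sl_2 is 0, so the coboundary map sl_2 -> Z^1 is injective: dim B^1 = 3.
Therefore dim X = 54 - 3 = 51.

51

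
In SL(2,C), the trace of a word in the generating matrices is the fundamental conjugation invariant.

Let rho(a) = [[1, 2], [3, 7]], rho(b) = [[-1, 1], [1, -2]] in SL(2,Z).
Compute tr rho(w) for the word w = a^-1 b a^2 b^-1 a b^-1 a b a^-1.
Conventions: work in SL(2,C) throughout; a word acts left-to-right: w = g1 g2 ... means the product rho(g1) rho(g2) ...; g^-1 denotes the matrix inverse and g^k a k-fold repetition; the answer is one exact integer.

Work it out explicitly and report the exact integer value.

862357

rho(a^-1) = [[7, -2], [-3, 1]]
... * rho(b) = [[-1, 1], [1, -2]]  ->  [[-9, 11], [4, -5]]
... * rho(a) = [[1, 2], [3, 7]]  ->  [[24, 59], [-11, -27]]
... * rho(a) = [[1, 2], [3, 7]]  ->  [[201, 461], [-92, -211]]
... * rho(b^-1) = [[-2, -1], [-1, -1]]  ->  [[-863, -662], [395, 303]]
... * rho(a) = [[1, 2], [3, 7]]  ->  [[-2849, -6360], [1304, 2911]]
... * rho(b^-1) = [[-2, -1], [-1, -1]]  ->  [[12058, 9209], [-5519, -4215]]
... * rho(a) = [[1, 2], [3, 7]]  ->  [[39685, 88579], [-18164, -40543]]
... * rho(b) = [[-1, 1], [1, -2]]  ->  [[48894, -137473], [-22379, 62922]]
... * rho(a^-1) = [[7, -2], [-3, 1]]  ->  [[754677, -235261], [-345419, 107680]]
tr = 754677 + 107680 = 862357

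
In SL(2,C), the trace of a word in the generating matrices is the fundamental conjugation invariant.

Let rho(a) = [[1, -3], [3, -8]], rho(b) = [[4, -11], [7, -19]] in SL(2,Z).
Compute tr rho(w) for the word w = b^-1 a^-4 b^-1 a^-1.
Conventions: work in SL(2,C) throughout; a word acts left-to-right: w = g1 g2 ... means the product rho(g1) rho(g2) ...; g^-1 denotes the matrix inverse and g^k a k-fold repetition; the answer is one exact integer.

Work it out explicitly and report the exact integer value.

rho(b^-1) = [[-19, 11], [-7, 4]]
... * rho(a^-1) = [[-8, 3], [-3, 1]]  ->  [[119, -46], [44, -17]]
... * rho(a^-1) = [[-8, 3], [-3, 1]]  ->  [[-814, 311], [-301, 115]]
... * rho(a^-1) = [[-8, 3], [-3, 1]]  ->  [[5579, -2131], [2063, -788]]
... * rho(a^-1) = [[-8, 3], [-3, 1]]  ->  [[-38239, 14606], [-14140, 5401]]
... * rho(b^-1) = [[-19, 11], [-7, 4]]  ->  [[624299, -362205], [230853, -133936]]
... * rho(a^-1) = [[-8, 3], [-3, 1]]  ->  [[-3907777, 1510692], [-1445016, 558623]]
tr = -3907777 + 558623 = -3349154

-3349154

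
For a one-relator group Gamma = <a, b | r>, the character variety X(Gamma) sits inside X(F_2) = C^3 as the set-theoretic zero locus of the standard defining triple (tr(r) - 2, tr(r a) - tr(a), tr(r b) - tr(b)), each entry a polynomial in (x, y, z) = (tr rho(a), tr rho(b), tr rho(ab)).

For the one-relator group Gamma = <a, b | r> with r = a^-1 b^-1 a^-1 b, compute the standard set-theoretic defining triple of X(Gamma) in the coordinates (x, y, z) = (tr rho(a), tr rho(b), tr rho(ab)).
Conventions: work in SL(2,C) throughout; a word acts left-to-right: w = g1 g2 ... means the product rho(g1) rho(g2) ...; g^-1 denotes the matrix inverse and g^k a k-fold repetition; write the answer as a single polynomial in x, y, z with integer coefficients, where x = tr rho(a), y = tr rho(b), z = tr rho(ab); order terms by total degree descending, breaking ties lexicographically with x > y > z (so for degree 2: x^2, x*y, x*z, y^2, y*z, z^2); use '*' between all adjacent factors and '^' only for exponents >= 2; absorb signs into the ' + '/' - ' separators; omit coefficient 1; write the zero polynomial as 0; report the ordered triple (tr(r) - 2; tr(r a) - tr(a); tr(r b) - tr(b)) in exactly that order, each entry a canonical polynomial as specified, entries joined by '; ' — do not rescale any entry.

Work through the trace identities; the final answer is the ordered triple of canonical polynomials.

x*y*z - y^2 - z^2; 0; x*y^2*z - y^3 - y*z^2 - x*z + 2*y

trace(b a^-1) = trace(b)*trace(a) - trace(b a)  (eliminate a^-1) = x*y - z
trace(a^-1 b a^-1) = trace(b a^-1)*trace(a) - trace(b)  (eliminate a^-1) = x^2*y - x*z - y
trace(b^2) = trace(b)*trace(b) - trace(1)  (reduce the b square) = y^2 - 2
trace(b^2 a) = trace(b)*trace(a b) - trace(a)  (reduce the b square) = y*z - x
trace(b a^-1 b) = trace(b^2)*trace(a) - trace(b^2 a)  (eliminate a^-1) = x*y^2 - y*z - x
trace(b a b a) = trace(b a)*trace(b a) - trace(1)  (split on b) = z^2 - 2
trace(b a^-1 b a) = trace(b a b)*trace(a) - trace(b a b a)  (eliminate a^-1) = x*y*z - x^2 - z^2 + 2
trace(a^-1 b a^-1 b) = trace(b a^-1 b)*trace(a) - trace(b a^-1 b a)  (eliminate a^-1) = x^2*y^2 - 2*x*y*z + z^2 - 2
trace(a^-1 b^-1 a^-1 b) = trace(a^-1 b a^-1)*trace(b) - trace(a^-1 b a^-1 b)  (eliminate b^-1) = x*y*z - y^2 - z^2 + 2
trace(b a b^2) = trace(b)*trace(a b^2) - trace(a b)   [square of b] = y^2*z - x*y - z
trace(a b a) = trace(a)*trace(b a) - trace(b)   [square of a] = x*z - y
trace(b a b^2 a) = trace(b)*trace(a b a b) - trace(a b a)   [square of b] = y*z^2 - x*z - y
trace(a b^2 a^-1 b) = trace(b a b^2)*trace(a) - trace(b a b^2 a)   [inverse elimination on a] = x*y^2*z - x^2*y - y*z^2 + y
trace(b^2 a^-1 b^-1 a) = trace(a b^2 a^-1)*trace(b) - trace(a b^2 a^-1 b)   [inverse elimination on b] = -x*y^2*z + x^2*y + y^3 + y*z^2 - 3*y
trace(a^-1 b^-1 a^-1 b^2) = trace(b^2 a^-1 b^-1)*trace(a) - trace(b^2 a^-1 b^-1 a)   [inverse elimination on a] = x*y^2*z - y^3 - y*z^2 - x*z + 3*y
assemble the triple (trace(r) - 2; trace(r a) - x; trace(r b) - y)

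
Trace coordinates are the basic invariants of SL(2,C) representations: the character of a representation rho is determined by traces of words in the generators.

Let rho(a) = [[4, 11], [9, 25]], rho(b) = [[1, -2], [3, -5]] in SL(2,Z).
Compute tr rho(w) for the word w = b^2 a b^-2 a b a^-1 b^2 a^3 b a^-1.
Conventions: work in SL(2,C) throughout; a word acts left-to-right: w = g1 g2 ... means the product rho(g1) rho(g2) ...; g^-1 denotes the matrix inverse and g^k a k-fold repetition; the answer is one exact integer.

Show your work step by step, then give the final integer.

6801903401

rho(b) = [[1, -2], [3, -5]]
... * rho(b) = [[1, -2], [3, -5]]  ->  [[-5, 8], [-12, 19]]
... * rho(a) = [[4, 11], [9, 25]]  ->  [[52, 145], [123, 343]]
... * rho(b^-1) = [[-5, 2], [-3, 1]]  ->  [[-695, 249], [-1644, 589]]
... * rho(b^-1) = [[-5, 2], [-3, 1]]  ->  [[2728, -1141], [6453, -2699]]
... * rho(a) = [[4, 11], [9, 25]]  ->  [[643, 1483], [1521, 3508]]
... * rho(b) = [[1, -2], [3, -5]]  ->  [[5092, -8701], [12045, -20582]]
... * rho(a^-1) = [[25, -11], [-9, 4]]  ->  [[205609, -90816], [486363, -214823]]
... * rho(b) = [[1, -2], [3, -5]]  ->  [[-66839, 42862], [-158106, 101389]]
... * rho(b) = [[1, -2], [3, -5]]  ->  [[61747, -80632], [146061, -190733]]
... * rho(a) = [[4, 11], [9, 25]]  ->  [[-478700, -1336583], [-1132353, -3161654]]
... * rho(a) = [[4, 11], [9, 25]]  ->  [[-13944047, -38680275], [-32984298, -91497233]]
... * rho(a) = [[4, 11], [9, 25]]  ->  [[-403898663, -1120391392], [-955412289, -2650258103]]
... * rho(b) = [[1, -2], [3, -5]]  ->  [[-3765072839, 6409754286], [-8906186598, 15162115093]]
... * rho(a^-1) = [[25, -11], [-9, 4]]  ->  [[-151814609549, 67054818373], [-359113700787, 158616512950]]
tr = -151814609549 + 158616512950 = 6801903401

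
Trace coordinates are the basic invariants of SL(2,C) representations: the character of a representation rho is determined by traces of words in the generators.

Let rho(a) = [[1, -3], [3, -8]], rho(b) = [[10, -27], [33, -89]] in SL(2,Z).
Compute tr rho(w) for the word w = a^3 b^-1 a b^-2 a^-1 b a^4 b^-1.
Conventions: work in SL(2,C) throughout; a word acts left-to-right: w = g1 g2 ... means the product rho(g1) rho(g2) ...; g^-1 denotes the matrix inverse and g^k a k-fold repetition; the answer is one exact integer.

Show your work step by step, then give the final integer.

-2315580433

rho(a) = [[1, -3], [3, -8]]
... * rho(a) = [[1, -3], [3, -8]]  ->  [[-8, 21], [-21, 55]]
... * rho(a) = [[1, -3], [3, -8]]  ->  [[55, -144], [144, -377]]
... * rho(b^-1) = [[-89, 27], [-33, 10]]  ->  [[-143, 45], [-375, 118]]
... * rho(a) = [[1, -3], [3, -8]]  ->  [[-8, 69], [-21, 181]]
... * rho(b^-1) = [[-89, 27], [-33, 10]]  ->  [[-1565, 474], [-4104, 1243]]
... * rho(b^-1) = [[-89, 27], [-33, 10]]  ->  [[123643, -37515], [324237, -98378]]
... * rho(a^-1) = [[-8, 3], [-3, 1]]  ->  [[-876599, 333414], [-2298762, 874333]]
... * rho(b) = [[10, -27], [33, -89]]  ->  [[2236672, -6005673], [5865369, -15749063]]
... * rho(a) = [[1, -3], [3, -8]]  ->  [[-15780347, 41335368], [-41381820, 108396397]]
... * rho(a) = [[1, -3], [3, -8]]  ->  [[108225757, -283341903], [283807371, -743025716]]
... * rho(a) = [[1, -3], [3, -8]]  ->  [[-741799952, 1942057953], [-1945269777, 5092783615]]
... * rho(a) = [[1, -3], [3, -8]]  ->  [[5084373907, -13311063768], [13333081068, -34906459589]]
... * rho(b^-1) = [[-89, 27], [-33, 10]]  ->  [[-13244173379, 4167457809], [-34731048615, 10928592946]]
tr = -13244173379 + 10928592946 = -2315580433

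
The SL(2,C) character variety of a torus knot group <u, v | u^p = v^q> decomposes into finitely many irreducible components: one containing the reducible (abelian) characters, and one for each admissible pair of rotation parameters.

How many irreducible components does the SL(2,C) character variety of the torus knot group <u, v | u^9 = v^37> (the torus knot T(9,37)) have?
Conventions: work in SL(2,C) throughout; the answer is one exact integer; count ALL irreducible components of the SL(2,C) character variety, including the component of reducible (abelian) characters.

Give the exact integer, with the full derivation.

Gamma = < u, v | u^9 = v^37 > (torus knot T(9,37)); the central element u^9 = v^37 acts as +I or -I in any irreducible SL(2,C) representation.
On an irreducible component, tr(u) is locked at 2*cos(pi*alpha/9) for some alpha in 1..8, and tr(v) at 2*cos(pi*beta/37) for some beta in 1..36.
u^9 = (-1)^alpha I and v^37 = (-1)^beta I must agree, so alpha and beta have equal parity.
Counting: 4 odd alphas x 18 odd betas + 4 even alphas x 18 even betas = 72 + 72 = 144.
Total: 144 irreducible-character components + 1 reducible (abelian) component = 145.

145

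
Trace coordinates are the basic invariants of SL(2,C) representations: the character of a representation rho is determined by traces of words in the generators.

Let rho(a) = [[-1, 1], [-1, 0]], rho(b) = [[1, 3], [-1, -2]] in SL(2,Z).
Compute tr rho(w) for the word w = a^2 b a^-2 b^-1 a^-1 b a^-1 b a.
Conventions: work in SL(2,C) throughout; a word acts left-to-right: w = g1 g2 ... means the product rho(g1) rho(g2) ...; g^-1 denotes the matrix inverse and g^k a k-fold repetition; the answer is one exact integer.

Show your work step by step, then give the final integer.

-173

rho(a) = [[-1, 1], [-1, 0]]
... * rho(a) = [[-1, 1], [-1, 0]]  ->  [[0, -1], [1, -1]]
... * rho(b) = [[1, 3], [-1, -2]]  ->  [[1, 2], [2, 5]]
... * rho(a^-1) = [[0, -1], [1, -1]]  ->  [[2, -3], [5, -7]]
... * rho(a^-1) = [[0, -1], [1, -1]]  ->  [[-3, 1], [-7, 2]]
... * rho(b^-1) = [[-2, -3], [1, 1]]  ->  [[7, 10], [16, 23]]
... * rho(a^-1) = [[0, -1], [1, -1]]  ->  [[10, -17], [23, -39]]
... * rho(b) = [[1, 3], [-1, -2]]  ->  [[27, 64], [62, 147]]
... * rho(a^-1) = [[0, -1], [1, -1]]  ->  [[64, -91], [147, -209]]
... * rho(b) = [[1, 3], [-1, -2]]  ->  [[155, 374], [356, 859]]
... * rho(a) = [[-1, 1], [-1, 0]]  ->  [[-529, 155], [-1215, 356]]
tr = -529 + 356 = -173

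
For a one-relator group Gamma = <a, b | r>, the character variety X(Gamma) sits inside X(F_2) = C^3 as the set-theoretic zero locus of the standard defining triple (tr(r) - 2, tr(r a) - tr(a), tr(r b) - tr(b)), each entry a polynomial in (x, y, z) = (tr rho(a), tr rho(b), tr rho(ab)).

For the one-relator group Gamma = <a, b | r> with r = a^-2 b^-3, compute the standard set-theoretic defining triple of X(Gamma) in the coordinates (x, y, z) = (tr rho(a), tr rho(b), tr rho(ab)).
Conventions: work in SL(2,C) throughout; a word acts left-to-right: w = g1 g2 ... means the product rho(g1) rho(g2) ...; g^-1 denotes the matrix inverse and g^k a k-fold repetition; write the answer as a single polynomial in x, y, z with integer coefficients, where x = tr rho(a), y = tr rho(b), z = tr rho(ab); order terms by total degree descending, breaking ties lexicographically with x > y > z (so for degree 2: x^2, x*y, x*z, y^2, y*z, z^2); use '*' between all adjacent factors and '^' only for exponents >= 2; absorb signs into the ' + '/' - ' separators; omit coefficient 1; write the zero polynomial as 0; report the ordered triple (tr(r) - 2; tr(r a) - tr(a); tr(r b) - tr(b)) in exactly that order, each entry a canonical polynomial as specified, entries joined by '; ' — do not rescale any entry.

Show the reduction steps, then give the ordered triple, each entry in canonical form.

x*y^2*z - x^2*y - y^3 - x*z + 3*y - 2; y^2*z - x*y - x - z; x*y*z - x^2 - y^2 - y + 2

and trace(b^-1) = trace(b) = y
trace(b^-2) = trace(b^-1) trace(b) - trace(1) = y^2 - 2
trace(a b^-1) = trace(a) trace(b) - trace(a b) = x*y - z
trace(b^-2 a) = trace(a b^-1) trace(b) - trace(a) = x*y^2 - y*z - x
and trace(b^-1 a^-1 b^-1) = trace(b^-2) trace(a) - trace(b^-2 a) = y*z - x
trace(b^-3 a^-1) = trace(b^-1 a^-1 b^-1) trace(b) - trace(b^-1 a^-1) = y^2*z - x*y - z
next, trace(b^-3) = trace(b^-2) trace(b) - trace(b^-1) = y^3 - 3*y
next, trace(a^-2 b^-3) = trace(b^-3 a^-1) trace(a) - trace(b^-3) = x*y^2*z - x^2*y - y^3 - x*z + 3*y
next, trace(a^-2 b^-1) = trace(b^-1 a^-1) trace(a) - trace(b^-1)   [inverse elimination on a] = x*z - y
trace(a^-2) = trace(a^-1) trace(a) - trace(1)   [inverse elimination on a] = x^2 - 2
next, trace(a^-2 b^-2) = trace(a^-2 b^-1) trace(b) - trace(a^-2)   [inverse elimination on b] = x*y*z - x^2 - y^2 + 2
assemble the triple (trace(r) - 2; trace(r a) - x; trace(r b) - y)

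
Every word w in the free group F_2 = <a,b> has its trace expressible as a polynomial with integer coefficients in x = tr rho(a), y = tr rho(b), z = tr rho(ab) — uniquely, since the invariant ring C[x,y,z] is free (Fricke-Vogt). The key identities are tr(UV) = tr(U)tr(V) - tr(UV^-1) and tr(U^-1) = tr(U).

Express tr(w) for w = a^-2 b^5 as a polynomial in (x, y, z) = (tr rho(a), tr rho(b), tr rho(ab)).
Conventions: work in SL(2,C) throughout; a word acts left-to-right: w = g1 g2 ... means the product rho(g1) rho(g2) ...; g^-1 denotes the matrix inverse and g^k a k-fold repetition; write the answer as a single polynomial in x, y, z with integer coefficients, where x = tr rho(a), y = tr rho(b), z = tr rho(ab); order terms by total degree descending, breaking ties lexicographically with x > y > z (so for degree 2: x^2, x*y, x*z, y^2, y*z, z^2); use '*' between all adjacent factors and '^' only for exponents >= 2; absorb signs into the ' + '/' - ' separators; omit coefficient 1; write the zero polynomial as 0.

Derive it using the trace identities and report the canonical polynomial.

x^2*y^5 - x*y^4*z - 4*x^2*y^3 - y^5 + 3*x*y^2*z + 3*x^2*y + 5*y^3 - x*z - 5*y

trace(b^2) = trace(b) trace(b) - trace(1)   [square of b] = y^2 - 2
reduce: trace(b^3) = trace(b) trace(b^2) - trace(b)   [square of b] = y^3 - 3*y
reduce: trace(b^4) = trace(b) trace(b^3) - trace(b^2)   [square of b] = y^4 - 4*y^2 + 2
so trace(b^5) = trace(b) trace(b^4) - trace(b^3)   [square of b] = y^5 - 5*y^3 + 5*y
trace(b a b) = trace(b) trace(a b) - trace(a)   [square of b] = y*z - x
trace(b^2 a b) = trace(b) trace(b a b) - trace(b a)   [square of b] = y^2*z - x*y - z
reduce: trace(b^2 a b^2) = trace(b) trace(b^2 a b) - trace(b^2 a)   [square of b] = y^3*z - x*y^2 - 2*y*z + x
trace(b^5 a) = trace(b) trace(b^2 a b^2) - trace(b^2 a b)   [square of b] = y^4*z - x*y^3 - 3*y^2*z + 2*x*y + z
so trace(b^5 a^-1) = trace(b^5) trace(a) - trace(b^5 a)   [inverse elimination on a] = x*y^5 - y^4*z - 4*x*y^3 + 3*y^2*z + 3*x*y - z
reduce: trace(a^-2 b^5) = trace(b^5 a^-1) trace(a) - trace(b^5)   [inverse elimination on a] = x^2*y^5 - x*y^4*z - 4*x^2*y^3 - y^5 + 3*x*y^2*z + 3*x^2*y + 5*y^3 - x*z - 5*y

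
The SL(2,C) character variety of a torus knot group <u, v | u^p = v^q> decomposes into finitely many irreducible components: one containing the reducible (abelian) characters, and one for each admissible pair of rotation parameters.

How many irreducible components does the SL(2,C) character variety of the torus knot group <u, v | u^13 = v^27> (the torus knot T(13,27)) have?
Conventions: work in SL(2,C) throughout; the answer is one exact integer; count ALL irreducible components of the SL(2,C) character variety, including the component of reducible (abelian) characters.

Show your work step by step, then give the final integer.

Gamma = < u, v | u^13 = v^27 > (torus knot T(13,27)); the central element u^13 = v^27 acts as +I or -I in any irreducible SL(2,C) representation.
On an irreducible component, tr(u) is locked at 2*cos(pi*alpha/13) for some alpha in 1..12, and tr(v) at 2*cos(pi*beta/27) for some beta in 1..26.
Consistency of u^13 = (-1)^alpha I with v^27 = (-1)^beta I forces alpha = beta (mod 2).
Counting: 6 odd alphas x 13 odd betas + 6 even alphas x 13 even betas = 78 + 78 = 156.
components with irreducible characters: 156; plus the single component of reducible (abelian) characters: total 157.

157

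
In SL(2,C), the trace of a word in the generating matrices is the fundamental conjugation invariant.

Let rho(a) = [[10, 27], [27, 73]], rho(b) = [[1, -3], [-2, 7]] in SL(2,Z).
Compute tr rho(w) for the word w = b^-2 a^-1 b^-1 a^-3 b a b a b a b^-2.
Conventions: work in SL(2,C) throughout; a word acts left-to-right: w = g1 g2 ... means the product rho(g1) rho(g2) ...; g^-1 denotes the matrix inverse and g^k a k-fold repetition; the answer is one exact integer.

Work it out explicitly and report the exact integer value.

rho(b^-1) = [[7, 3], [2, 1]]
... * rho(b^-1) = [[7, 3], [2, 1]]  ->  [[55, 24], [16, 7]]
... * rho(a^-1) = [[73, -27], [-27, 10]]  ->  [[3367, -1245], [979, -362]]
... * rho(b^-1) = [[7, 3], [2, 1]]  ->  [[21079, 8856], [6129, 2575]]
... * rho(a^-1) = [[73, -27], [-27, 10]]  ->  [[1299655, -480573], [377892, -139733]]
... * rho(a^-1) = [[73, -27], [-27, 10]]  ->  [[107850286, -39896415], [31358907, -11600414]]
... * rho(a^-1) = [[73, -27], [-27, 10]]  ->  [[8950274083, -3310921872], [2602411389, -962694629]]
... * rho(b) = [[1, -3], [-2, 7]]  ->  [[15572117827, -50027275353], [4527800647, -14546096570]]
... * rho(a) = [[10, 27], [27, 73]]  ->  [[-1195015256261, -3231543919440], [-347466600920, -939614432141]]
... * rho(b) = [[1, -3], [-2, 7]]  ->  [[5268072582619, -19035761667297], [1531762263362, -5534901222227]]
... * rho(a) = [[10, 27], [27, 73]]  ->  [[-461284839190829, -1247372641981968], [-134124710366509, -362690208111797]]
... * rho(b) = [[1, -3], [-2, 7]]  ->  [[2033460444773107, -7347753976301289], [591255705857085, -2136457325683052]]
... * rho(a) = [[10, 27], [27, 73]]  ->  [[-178054752912403733, -481482608261120208], [-51771790734871554, -139997480716721501]]
... * rho(b^-1) = [[7, 3], [2, 1]]  ->  [[-2209348486909066547, -1015646866998331407], [-642397496577543880, -295312852921336163]]
... * rho(b^-1) = [[7, 3], [2, 1]]  ->  [[-17496733142360128643, -7643692327725531048], [-5087408181885479486, -2222505342653967803]]
tr = -17496733142360128643 + -2222505342653967803 = -19719238485014096446

-19719238485014096446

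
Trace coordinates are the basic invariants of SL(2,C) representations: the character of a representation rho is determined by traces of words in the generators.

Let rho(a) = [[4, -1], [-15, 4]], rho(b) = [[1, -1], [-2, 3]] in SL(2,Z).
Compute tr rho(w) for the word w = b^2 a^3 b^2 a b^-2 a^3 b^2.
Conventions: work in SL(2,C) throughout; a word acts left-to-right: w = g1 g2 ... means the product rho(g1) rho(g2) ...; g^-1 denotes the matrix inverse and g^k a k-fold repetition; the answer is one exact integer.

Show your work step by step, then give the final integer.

rho(b) = [[1, -1], [-2, 3]]
... * rho(b) = [[1, -1], [-2, 3]]  ->  [[3, -4], [-8, 11]]
... * rho(a) = [[4, -1], [-15, 4]]  ->  [[72, -19], [-197, 52]]
... * rho(a) = [[4, -1], [-15, 4]]  ->  [[573, -148], [-1568, 405]]
... * rho(a) = [[4, -1], [-15, 4]]  ->  [[4512, -1165], [-12347, 3188]]
... * rho(b) = [[1, -1], [-2, 3]]  ->  [[6842, -8007], [-18723, 21911]]
... * rho(b) = [[1, -1], [-2, 3]]  ->  [[22856, -30863], [-62545, 84456]]
... * rho(a) = [[4, -1], [-15, 4]]  ->  [[554369, -146308], [-1517020, 400369]]
... * rho(b^-1) = [[3, 1], [2, 1]]  ->  [[1370491, 408061], [-3750322, -1116651]]
... * rho(b^-1) = [[3, 1], [2, 1]]  ->  [[4927595, 1778552], [-13484268, -4866973]]
... * rho(a) = [[4, -1], [-15, 4]]  ->  [[-6967900, 2186613], [19067523, -5983624]]
... * rho(a) = [[4, -1], [-15, 4]]  ->  [[-60670795, 15714352], [166024452, -43002019]]
... * rho(a) = [[4, -1], [-15, 4]]  ->  [[-478398460, 123528203], [1309128093, -338032528]]
... * rho(b) = [[1, -1], [-2, 3]]  ->  [[-725454866, 848983069], [1985193149, -2323225677]]
... * rho(b) = [[1, -1], [-2, 3]]  ->  [[-2423421004, 3272404073], [6631644503, -8954870180]]
tr = -2423421004 + -8954870180 = -11378291184

-11378291184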